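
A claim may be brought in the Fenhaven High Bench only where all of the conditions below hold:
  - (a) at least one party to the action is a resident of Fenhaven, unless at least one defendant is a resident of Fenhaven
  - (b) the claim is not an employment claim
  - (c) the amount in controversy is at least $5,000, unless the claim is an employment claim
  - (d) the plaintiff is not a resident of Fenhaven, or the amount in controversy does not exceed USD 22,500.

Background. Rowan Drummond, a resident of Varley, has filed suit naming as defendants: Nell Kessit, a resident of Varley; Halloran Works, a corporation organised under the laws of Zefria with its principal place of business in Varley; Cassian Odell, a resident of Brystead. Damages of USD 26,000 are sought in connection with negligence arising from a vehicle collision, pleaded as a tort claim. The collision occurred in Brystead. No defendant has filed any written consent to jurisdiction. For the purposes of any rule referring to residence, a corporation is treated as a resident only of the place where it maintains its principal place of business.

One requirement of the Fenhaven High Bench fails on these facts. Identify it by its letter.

The Fenhaven High Bench:
  (a) No party resides in Fenhaven. And no defendant resides in Fenhaven (they reside in Varley, Varley, Brystead), so the proviso does not save it. Condition not met.
  (b) The claim is a tort claim, not an employment claim. Condition met.
  (c) The amount in controversy is $26,000, which meets the USD 5,000 floor. Satisfied.
  (d) The plaintiff resides in Varley, which is not Fenhaven, so one alternative holds. Satisfied.
Only condition (a) fails.

(a)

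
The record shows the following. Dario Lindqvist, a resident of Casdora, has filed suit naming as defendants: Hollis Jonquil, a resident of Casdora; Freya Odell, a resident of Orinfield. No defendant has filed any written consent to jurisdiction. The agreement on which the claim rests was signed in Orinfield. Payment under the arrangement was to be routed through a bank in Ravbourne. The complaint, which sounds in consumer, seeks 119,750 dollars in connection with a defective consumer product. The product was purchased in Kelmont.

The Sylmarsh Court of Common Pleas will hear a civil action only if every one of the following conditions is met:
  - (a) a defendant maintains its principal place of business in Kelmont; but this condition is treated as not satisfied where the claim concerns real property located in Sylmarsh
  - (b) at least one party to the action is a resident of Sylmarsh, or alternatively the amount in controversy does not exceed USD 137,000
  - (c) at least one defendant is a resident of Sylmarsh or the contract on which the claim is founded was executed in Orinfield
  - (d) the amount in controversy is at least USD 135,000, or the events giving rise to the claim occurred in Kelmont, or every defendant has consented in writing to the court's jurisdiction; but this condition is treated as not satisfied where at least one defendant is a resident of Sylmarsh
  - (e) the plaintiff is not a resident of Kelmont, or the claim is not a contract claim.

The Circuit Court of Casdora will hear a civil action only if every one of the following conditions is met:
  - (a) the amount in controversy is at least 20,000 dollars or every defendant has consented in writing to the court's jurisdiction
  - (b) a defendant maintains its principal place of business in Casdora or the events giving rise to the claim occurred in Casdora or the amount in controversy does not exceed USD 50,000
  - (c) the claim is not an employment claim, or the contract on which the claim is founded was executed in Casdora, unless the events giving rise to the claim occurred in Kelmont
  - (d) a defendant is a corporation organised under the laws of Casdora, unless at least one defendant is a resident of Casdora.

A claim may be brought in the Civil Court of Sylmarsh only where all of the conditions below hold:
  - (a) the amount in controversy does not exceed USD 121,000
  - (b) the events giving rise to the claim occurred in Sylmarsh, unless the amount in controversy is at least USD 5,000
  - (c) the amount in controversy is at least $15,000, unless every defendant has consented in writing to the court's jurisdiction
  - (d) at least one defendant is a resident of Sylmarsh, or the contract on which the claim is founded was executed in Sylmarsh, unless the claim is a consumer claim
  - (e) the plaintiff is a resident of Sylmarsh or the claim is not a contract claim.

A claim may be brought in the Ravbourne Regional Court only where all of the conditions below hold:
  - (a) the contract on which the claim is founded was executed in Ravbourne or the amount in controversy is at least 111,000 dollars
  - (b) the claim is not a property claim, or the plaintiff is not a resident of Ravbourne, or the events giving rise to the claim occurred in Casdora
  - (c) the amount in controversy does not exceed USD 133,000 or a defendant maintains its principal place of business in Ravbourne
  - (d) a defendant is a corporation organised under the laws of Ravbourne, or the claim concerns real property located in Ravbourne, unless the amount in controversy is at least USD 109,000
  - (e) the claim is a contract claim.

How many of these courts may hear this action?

The Sylmarsh Court of Common Pleas:
  (a) No defendant is a corporation. Not met.
  (b) The amount in controversy is 119,750 dollars, within the 137,000 dollars ceiling, so one alternative holds. Met.
  (c) The contract was executed in Orinfield, so one alternative holds. Met.
  (d) The operative events occurred in Kelmont, so this disjunct is met. The carve-out does not apply: no defendant resides in Sylmarsh (they reside in Casdora, Orinfield). Satisfied.
  (e) The plaintiff resides in Casdora, which is not Kelmont, which satisfies one of the alternatives. Met.
  → At least one condition fails; no jurisdiction.
The Circuit Court of Casdora:
  (a) The amount in controversy is USD 119,750, which meets the $20,000 floor, so this disjunct is met. Condition met.
  (b) No defendant is a corporation; the operative events occurred in Kelmont, not Casdora; the amount in controversy is USD 119,750, above the USD 50,000 ceiling — none of the alternatives is met. Not met.
  (c) The claim is a consumer claim, not an employment claim, which satisfies one of the alternatives. Condition met.
  (d) No defendant is a corporation. However, Hollis Jonquil resides in Casdora, so the 'unless' proviso supplies this condition. Satisfied.
  → At least one condition fails; no jurisdiction.
The Civil Court of Sylmarsh:
  (a) The amount in controversy is 119,750 dollars, within the USD 121,000 ceiling. Satisfied.
  (b) The operative events occurred in Kelmont, not Sylmarsh. The proviso rescues it, though: the amount in controversy is $119,750, which meets the $5,000 floor. Condition met.
  (c) The amount in controversy is USD 119,750, which meets the 15,000 dollars floor. Satisfied.
  (d) No defendant resides in Sylmarsh (they reside in Casdora, Orinfield); the contract was executed in Orinfield, not Sylmarsh — none of the alternatives is met. But the claim is a consumer claim, and the 'unless' clause therefore excuses the requirement. Met.
  (e) The claim is a consumer claim, not a contract claim, so one alternative holds. Satisfied.
  → The court has jurisdiction.
The Ravbourne Regional Court:
  (a) The amount in controversy is 119,750 dollars, which meets the USD 111,000 floor — that alternative is enough. Condition met.
  (b) The claim is a consumer claim, not a property claim, so one alternative holds. Condition met.
  (c) The amount in controversy is 119,750 dollars, within the $133,000 ceiling, which satisfies one of the alternatives. Satisfied.
  (d) No defendant is a corporation; the claim does not concern real property — no alternative holds. However, the amount in controversy is USD 119,750, which meets the 109,000 dollars floor, so the 'unless' proviso supplies this condition. Met.
  (e) The claim is a consumer claim, not a contract claim. Condition not met.
  → No jurisdiction.
Courts with jurisdiction: the Civil Court of Sylmarsh — 1 in total.

1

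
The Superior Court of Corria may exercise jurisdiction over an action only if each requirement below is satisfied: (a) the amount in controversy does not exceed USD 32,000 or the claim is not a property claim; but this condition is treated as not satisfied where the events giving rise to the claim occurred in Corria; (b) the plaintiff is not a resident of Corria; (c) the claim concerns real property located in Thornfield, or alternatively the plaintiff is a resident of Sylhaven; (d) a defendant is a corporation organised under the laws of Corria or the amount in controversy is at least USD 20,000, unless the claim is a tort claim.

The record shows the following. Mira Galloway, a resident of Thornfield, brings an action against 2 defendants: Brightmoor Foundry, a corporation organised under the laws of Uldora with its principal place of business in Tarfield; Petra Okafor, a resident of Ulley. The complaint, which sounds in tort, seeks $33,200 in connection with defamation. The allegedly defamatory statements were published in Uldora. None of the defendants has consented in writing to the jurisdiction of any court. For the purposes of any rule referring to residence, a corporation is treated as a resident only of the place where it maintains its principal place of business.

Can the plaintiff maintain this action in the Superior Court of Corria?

No

The Superior Court of Corria:
  (a) The claim is a tort claim, not a property claim, which satisfies one of the alternatives. The carve-out does not apply: the operative events occurred in Uldora, not Corria. Condition met.
  (b) The plaintiff resides in Thornfield, which is not Corria. Satisfied.
  (c) The claim does not concern real property; the plaintiff resides in Thornfield, not Sylhaven — no alternative holds. Fails.
  (d) The amount in controversy is USD 33,200, which meets the $20,000 floor, so one alternative holds. Satisfied.
  → At least one condition fails; no jurisdiction.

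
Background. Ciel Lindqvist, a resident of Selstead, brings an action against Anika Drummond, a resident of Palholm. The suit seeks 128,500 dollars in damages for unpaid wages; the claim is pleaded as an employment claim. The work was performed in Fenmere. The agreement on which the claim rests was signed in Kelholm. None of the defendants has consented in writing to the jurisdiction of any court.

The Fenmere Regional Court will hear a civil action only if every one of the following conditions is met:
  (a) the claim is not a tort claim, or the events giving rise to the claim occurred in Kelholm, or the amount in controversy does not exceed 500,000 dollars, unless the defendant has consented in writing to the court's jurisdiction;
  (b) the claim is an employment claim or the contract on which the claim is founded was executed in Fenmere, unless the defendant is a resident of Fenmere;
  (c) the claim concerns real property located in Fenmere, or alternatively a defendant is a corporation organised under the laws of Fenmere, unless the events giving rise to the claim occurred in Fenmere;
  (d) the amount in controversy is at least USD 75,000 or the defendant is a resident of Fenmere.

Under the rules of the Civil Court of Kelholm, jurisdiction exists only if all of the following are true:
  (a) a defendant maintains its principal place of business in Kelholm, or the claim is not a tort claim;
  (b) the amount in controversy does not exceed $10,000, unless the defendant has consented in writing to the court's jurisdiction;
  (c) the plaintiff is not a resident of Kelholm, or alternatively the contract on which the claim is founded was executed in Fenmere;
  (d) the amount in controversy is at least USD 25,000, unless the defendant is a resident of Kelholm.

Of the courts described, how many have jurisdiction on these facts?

1

The Fenmere Regional Court:
  (a) The claim is an employment claim, not a tort claim, which satisfies one of the alternatives. Met.
  (b) The claim is an employment claim, which satisfies one of the alternatives. Condition met.
  (c) The claim does not concern real property; no defendant is a corporation — every alternative fails. However, the operative events occurred in Fenmere, so the 'unless' proviso supplies this condition. Met.
  (d) The amount in controversy is USD 128,500, which meets the USD 75,000 floor, so this disjunct is met. Condition met.
  → The court has jurisdiction.
The Civil Court of Kelholm:
  (a) The claim is an employment claim, not a tort claim — that alternative is enough. Satisfied.
  (b) The amount in controversy is $128,500, above the 10,000 dollars ceiling. Nor does the 'unless' clause help: no such written consent has been filed. Fails.
  (c) The plaintiff resides in Selstead, which is not Kelholm, so this disjunct is met. Met.
  (d) The amount in controversy is $128,500, which meets the USD 25,000 floor. Condition met.
  → Not every requirement is met — no jurisdiction.
Courts with jurisdiction: the Fenmere Regional Court — 1 in total.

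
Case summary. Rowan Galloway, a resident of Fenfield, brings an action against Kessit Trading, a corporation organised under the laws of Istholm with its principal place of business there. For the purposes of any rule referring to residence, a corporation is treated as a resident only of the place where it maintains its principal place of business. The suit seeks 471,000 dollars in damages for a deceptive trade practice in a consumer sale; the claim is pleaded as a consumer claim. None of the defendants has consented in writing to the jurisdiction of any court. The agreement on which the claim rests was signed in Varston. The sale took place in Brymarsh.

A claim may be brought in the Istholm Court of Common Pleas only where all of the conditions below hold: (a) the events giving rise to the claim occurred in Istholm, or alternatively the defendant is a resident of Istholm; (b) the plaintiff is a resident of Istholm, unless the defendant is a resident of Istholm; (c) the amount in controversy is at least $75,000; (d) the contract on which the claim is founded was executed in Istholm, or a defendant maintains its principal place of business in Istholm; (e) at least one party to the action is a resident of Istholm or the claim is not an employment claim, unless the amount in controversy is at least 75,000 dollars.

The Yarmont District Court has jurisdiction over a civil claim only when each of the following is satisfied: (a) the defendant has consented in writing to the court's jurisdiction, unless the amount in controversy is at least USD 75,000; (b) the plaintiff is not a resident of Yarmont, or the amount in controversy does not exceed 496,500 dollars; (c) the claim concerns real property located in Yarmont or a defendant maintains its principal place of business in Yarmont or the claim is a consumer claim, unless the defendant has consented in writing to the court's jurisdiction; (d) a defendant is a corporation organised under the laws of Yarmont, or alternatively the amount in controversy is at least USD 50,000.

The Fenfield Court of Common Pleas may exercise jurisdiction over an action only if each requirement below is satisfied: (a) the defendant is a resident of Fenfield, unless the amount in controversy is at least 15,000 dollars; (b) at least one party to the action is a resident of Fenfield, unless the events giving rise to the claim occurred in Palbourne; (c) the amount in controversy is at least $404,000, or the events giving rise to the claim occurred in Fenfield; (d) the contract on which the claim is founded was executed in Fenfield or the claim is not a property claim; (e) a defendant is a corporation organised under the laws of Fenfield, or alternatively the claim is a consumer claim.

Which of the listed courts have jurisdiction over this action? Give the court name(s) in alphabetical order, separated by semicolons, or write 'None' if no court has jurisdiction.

the Fenfield Court of Common Pleas; the Istholm Court of Common Pleas; the Yarmont District Court

The Istholm Court of Common Pleas:
  (a) The defendant resides in Istholm, so this disjunct is met. Satisfied.
  (b) The plaintiff resides in Fenfield, not Istholm. However, the defendant resides in Istholm, so the 'unless' proviso supplies this condition. Condition met.
  (c) The amount in controversy is $471,000, which meets the USD 75,000 floor. Satisfied.
  (d) Kessit Trading has its principal place of business in Istholm, so one alternative holds. Met.
  (e) Kessit Trading resides in Istholm, so one alternative holds. Met.
  → All conditions met; jurisdiction exists.
The Yarmont District Court:
  (a) No such written consent has been filed. The proviso rescues it, though: the amount in controversy is USD 471,000, which meets the 75,000 dollars floor. Condition met.
  (b) The plaintiff resides in Fenfield, which is not Yarmont, so one alternative holds. Satisfied.
  (c) The claim is a consumer claim, which satisfies one of the alternatives. Condition met.
  (d) The amount in controversy is 471,000 dollars, which meets the USD 50,000 floor, which satisfies one of the alternatives. Satisfied.
  → The court has jurisdiction.
The Fenfield Court of Common Pleas:
  (a) The defendant resides in Istholm, not Fenfield. The proviso rescues it, though: the amount in controversy is $471,000, which meets the $15,000 floor. Satisfied.
  (b) Rowan Galloway resides in Fenfield. Satisfied.
  (c) The amount in controversy is USD 471,000, which meets the USD 404,000 floor — that alternative is enough. Satisfied.
  (d) The claim is a consumer claim, not a property claim, which satisfies one of the alternatives. Condition met.
  (e) The claim is a consumer claim, which satisfies one of the alternatives. Satisfied.
  → All conditions met; jurisdiction exists.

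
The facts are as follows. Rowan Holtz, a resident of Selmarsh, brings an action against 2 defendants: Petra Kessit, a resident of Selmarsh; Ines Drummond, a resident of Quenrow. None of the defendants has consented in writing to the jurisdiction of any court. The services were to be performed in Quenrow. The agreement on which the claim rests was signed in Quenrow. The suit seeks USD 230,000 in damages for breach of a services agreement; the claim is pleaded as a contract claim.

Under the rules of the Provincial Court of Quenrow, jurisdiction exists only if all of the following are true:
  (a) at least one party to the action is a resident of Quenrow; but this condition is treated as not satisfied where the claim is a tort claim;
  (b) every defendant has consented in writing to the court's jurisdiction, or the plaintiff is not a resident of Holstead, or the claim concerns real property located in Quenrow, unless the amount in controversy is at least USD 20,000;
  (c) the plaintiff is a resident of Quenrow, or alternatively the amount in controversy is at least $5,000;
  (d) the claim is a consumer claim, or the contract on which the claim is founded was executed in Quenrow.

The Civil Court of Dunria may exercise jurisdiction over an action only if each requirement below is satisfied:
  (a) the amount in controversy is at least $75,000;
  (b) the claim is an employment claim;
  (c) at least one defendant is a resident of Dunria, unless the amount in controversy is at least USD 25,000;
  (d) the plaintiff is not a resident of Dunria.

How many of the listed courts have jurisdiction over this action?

The Provincial Court of Quenrow:
  (a) Ines Drummond resides in Quenrow. The exception is not triggered, since the claim is a contract claim, not a tort claim. Met.
  (b) The plaintiff resides in Selmarsh, which is not Holstead, so one alternative holds. Satisfied.
  (c) The amount in controversy is $230,000, which meets the 5,000 dollars floor, so one alternative holds. Condition met.
  (d) The contract was executed in Quenrow, so this disjunct is met. Met.
  → All conditions met; jurisdiction exists.
The Civil Court of Dunria:
  (a) The amount in controversy is 230,000 dollars, which meets the USD 75,000 floor. Satisfied.
  (b) The claim is a contract claim, not an employment claim. Fails.
  (c) No defendant resides in Dunria (they reside in Selmarsh, Quenrow). However, the amount in controversy is USD 230,000, which meets the $25,000 floor, so the 'unless' proviso supplies this condition. Satisfied.
  (d) The plaintiff resides in Selmarsh, which is not Dunria. Met.
  → Not every requirement is met — no jurisdiction.
Courts with jurisdiction: the Provincial Court of Quenrow — 1 in total.

1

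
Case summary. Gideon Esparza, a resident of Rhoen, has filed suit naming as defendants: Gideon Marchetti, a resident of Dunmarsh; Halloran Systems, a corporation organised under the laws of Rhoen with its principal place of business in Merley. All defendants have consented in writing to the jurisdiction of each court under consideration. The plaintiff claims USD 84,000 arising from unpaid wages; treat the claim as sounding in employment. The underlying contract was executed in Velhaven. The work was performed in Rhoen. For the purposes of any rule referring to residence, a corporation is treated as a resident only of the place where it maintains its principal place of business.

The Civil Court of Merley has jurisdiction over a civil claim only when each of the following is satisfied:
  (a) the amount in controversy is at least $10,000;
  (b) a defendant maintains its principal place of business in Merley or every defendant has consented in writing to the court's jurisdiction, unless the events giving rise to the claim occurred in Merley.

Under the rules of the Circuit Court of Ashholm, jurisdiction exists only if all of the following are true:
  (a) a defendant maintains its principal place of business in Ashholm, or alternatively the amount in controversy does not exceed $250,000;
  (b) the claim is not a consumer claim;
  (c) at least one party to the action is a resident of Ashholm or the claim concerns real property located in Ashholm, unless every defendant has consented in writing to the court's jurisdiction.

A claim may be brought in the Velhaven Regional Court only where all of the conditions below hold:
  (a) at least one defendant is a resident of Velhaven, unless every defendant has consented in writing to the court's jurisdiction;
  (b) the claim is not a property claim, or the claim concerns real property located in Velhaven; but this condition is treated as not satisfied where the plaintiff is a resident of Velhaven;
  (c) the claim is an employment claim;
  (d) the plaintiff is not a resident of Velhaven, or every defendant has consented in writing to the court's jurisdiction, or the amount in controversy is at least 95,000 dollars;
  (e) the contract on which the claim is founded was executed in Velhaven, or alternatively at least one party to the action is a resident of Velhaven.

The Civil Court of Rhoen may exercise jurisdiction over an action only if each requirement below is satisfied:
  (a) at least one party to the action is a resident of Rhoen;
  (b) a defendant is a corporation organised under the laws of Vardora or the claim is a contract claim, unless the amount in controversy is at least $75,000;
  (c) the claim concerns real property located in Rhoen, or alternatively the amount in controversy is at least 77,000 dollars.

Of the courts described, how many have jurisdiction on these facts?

The Civil Court of Merley:
  (a) The amount in controversy is USD 84,000, which meets the $10,000 floor. Satisfied.
  (b) Halloran Systems has its principal place of business in Merley, so this disjunct is met. Condition met.
  → Jurisdiction lies.
The Circuit Court of Ashholm:
  (a) The amount in controversy is 84,000 dollars, within the $250,000 ceiling, which satisfies one of the alternatives. Satisfied.
  (b) The claim is an employment claim, not a consumer claim. Satisfied.
  (c) No party resides in Ashholm; the claim does not concern real property — none of the alternatives is met. The proviso rescues it, though: every defendant has filed written consent. Met.
  → Jurisdiction lies.
The Velhaven Regional Court:
  (a) No defendant resides in Velhaven (they reside in Dunmarsh, Merley). However, every defendant has filed written consent, so the 'unless' proviso supplies this condition. Satisfied.
  (b) The claim is an employment claim, not a property claim, so this disjunct is met. And the carve-out is inapplicable — the plaintiff resides in Rhoen, not Velhaven. Condition met.
  (c) The claim is an employment claim. Condition met.
  (d) The plaintiff resides in Rhoen, which is not Velhaven — that alternative is enough. Met.
  (e) The contract was executed in Velhaven, so this disjunct is met. Satisfied.
  → Every requirement is satisfied — jurisdiction.
The Civil Court of Rhoen:
  (a) Gideon Esparza resides in Rhoen. Satisfied.
  (b) The corporate defendant(s) are organised in Rhoen, not Vardora; the claim is an employment claim, not a contract claim — no alternative holds. The proviso rescues it, though: the amount in controversy is 84,000 dollars, which meets the USD 75,000 floor. Condition met.
  (c) The amount in controversy is $84,000, which meets the USD 77,000 floor, so one alternative holds. Condition met.
  → The court has jurisdiction.
Courts with jurisdiction: the Civil Court of Merley, the Circuit Court of Ashholm, the Velhaven Regional Court, the Civil Court of Rhoen — 4 in total.

4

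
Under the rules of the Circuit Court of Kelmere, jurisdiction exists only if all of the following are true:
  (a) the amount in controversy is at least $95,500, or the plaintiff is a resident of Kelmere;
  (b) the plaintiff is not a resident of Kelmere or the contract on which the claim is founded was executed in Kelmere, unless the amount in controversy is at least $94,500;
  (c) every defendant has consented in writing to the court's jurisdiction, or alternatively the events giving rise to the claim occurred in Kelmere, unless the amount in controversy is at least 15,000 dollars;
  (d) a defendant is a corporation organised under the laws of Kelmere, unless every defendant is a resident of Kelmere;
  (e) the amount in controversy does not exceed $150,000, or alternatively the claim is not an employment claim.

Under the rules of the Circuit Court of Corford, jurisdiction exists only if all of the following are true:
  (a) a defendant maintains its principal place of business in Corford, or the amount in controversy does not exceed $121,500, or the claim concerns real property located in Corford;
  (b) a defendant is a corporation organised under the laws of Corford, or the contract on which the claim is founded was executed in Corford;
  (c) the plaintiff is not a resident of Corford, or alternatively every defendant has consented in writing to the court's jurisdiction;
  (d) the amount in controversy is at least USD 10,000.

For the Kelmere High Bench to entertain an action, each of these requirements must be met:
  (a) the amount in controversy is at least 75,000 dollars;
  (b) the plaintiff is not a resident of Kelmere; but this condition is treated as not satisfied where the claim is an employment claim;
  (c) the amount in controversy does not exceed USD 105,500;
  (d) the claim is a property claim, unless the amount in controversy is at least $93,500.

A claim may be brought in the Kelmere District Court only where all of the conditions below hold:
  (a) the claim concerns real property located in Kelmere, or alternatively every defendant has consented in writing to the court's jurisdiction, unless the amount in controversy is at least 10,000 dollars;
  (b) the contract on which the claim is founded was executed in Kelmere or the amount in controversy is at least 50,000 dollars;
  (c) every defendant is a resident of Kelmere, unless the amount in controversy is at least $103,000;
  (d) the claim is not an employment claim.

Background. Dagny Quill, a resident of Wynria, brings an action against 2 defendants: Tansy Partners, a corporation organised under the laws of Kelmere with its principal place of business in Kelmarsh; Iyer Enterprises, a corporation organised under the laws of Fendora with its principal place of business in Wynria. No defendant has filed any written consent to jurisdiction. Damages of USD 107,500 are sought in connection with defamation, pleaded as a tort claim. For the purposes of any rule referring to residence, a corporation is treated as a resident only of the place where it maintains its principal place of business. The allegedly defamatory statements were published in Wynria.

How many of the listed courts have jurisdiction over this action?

The Circuit Court of Kelmere:
  (a) The amount in controversy is $107,500, which meets the $95,500 floor, so this disjunct is met. Satisfied.
  (b) The plaintiff resides in Wynria, which is not Kelmere, so this disjunct is met. Condition met.
  (c) No such written consent has been filed; the operative events occurred in Wynria, not Kelmere — every alternative fails. But the amount in controversy is USD 107,500, which meets the USD 15,000 floor, and the 'unless' clause therefore excuses the requirement. Met.
  (d) Tansy Partners is organised under the laws of Kelmere. Met.
  (e) The amount in controversy is 107,500 dollars, within the 150,000 dollars ceiling, which satisfies one of the alternatives. Met.
  → All conditions met; jurisdiction exists.
The Circuit Court of Corford:
  (a) The amount in controversy is USD 107,500, within the 121,500 dollars ceiling, so this disjunct is met. Met.
  (b) The corporate defendant(s) are organised in Fendora, Kelmere, not Corford; no contract (and hence no place of execution) is alleged — none of the alternatives is met. Not satisfied.
  (c) The plaintiff resides in Wynria, which is not Corford, so this disjunct is met. Met.
  (d) The amount in controversy is USD 107,500, which meets the $10,000 floor. Met.
  → No jurisdiction.
The Kelmere High Bench:
  (a) The amount in controversy is USD 107,500, which meets the $75,000 floor. Condition met.
  (b) The plaintiff resides in Wynria, which is not Kelmere. The carve-out does not apply: the claim is a tort claim, not an employment claim. Condition met.
  (c) The amount in controversy is $107,500, above the 105,500 dollars ceiling. Not met.
  (d) The claim is a tort claim, not a property claim. However, the amount in controversy is USD 107,500, which meets the USD 93,500 floor, so the 'unless' proviso supplies this condition. Met.
  → The court lacks jurisdiction.
The Kelmere District Court:
  (a) The claim does not concern real property; no such written consent has been filed — none of the alternatives is met. The proviso rescues it, though: the amount in controversy is USD 107,500, which meets the $10,000 floor. Satisfied.
  (b) The amount in controversy is $107,500, which meets the 50,000 dollars floor, so this disjunct is met. Condition met.
  (c) The defendants reside as follows — Tansy Partners in Kelmarsh, Iyer Enterprises in Wynria — not all in Kelmere. However, the amount in controversy is $107,500, which meets the 103,000 dollars floor, so the 'unless' proviso supplies this condition. Satisfied.
  (d) The claim is a tort claim, not an employment claim. Condition met.
  → Jurisdiction lies.
Courts with jurisdiction: the Circuit Court of Kelmere, the Kelmere District Court — 2 in total.

2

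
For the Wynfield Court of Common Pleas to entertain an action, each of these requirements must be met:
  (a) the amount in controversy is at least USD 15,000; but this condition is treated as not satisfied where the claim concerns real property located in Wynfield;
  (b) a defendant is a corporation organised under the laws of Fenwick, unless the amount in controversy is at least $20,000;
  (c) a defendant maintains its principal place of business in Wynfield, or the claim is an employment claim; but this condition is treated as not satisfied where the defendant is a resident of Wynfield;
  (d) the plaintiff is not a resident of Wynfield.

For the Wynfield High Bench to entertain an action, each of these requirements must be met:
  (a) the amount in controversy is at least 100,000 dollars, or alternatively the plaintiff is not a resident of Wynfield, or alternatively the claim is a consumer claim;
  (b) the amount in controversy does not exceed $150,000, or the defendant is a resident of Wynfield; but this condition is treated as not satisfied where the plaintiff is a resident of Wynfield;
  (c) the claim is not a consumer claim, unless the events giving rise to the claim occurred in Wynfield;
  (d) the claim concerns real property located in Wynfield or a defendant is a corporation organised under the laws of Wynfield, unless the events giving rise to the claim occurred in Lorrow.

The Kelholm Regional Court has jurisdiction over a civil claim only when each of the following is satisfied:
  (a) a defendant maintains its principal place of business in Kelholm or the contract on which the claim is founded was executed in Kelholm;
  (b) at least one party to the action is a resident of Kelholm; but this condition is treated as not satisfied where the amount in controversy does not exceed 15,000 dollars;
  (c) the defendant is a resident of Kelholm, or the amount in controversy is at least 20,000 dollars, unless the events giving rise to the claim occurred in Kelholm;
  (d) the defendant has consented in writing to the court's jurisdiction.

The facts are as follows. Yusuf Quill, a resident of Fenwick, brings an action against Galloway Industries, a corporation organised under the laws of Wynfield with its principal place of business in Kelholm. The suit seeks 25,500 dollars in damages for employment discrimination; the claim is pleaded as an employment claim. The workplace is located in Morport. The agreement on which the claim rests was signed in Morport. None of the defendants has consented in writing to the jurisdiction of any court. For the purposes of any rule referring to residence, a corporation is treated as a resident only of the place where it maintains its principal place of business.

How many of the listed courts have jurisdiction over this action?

The Wynfield Court of Common Pleas:
  (a) The amount in controversy is 25,500 dollars, which meets the $15,000 floor. The carve-out does not apply: the claim does not concern real property. Condition met.
  (b) The corporate defendant(s) are organised in Wynfield, not Fenwick. The proviso rescues it, though: the amount in controversy is USD 25,500, which meets the 20,000 dollars floor. Condition met.
  (c) The claim is an employment claim — that alternative is enough. The exception is not triggered, since the defendant resides in Kelholm, not Wynfield. Condition met.
  (d) The plaintiff resides in Fenwick, which is not Wynfield. Satisfied.
  → The court has jurisdiction.
The Wynfield High Bench:
  (a) The plaintiff resides in Fenwick, which is not Wynfield, so one alternative holds. Satisfied.
  (b) The amount in controversy is USD 25,500, within the $150,000 ceiling — that alternative is enough. The carve-out does not apply: the plaintiff resides in Fenwick, not Wynfield. Condition met.
  (c) The claim is an employment claim, not a consumer claim. Condition met.
  (d) Galloway Industries is organised under the laws of Wynfield, so this disjunct is met. Satisfied.
  → All conditions met; jurisdiction exists.
The Kelholm Regional Court:
  (a) Galloway Industries has its principal place of business in Kelholm — that alternative is enough. Satisfied.
  (b) Galloway Industries resides in Kelholm. The carve-out does not apply: the amount in controversy is $25,500, above the 15,000 dollars ceiling. Met.
  (c) The defendant resides in Kelholm, so one alternative holds. Met.
  (d) No such written consent has been filed. Not met.
  → At least one condition fails; no jurisdiction.
Courts with jurisdiction: the Wynfield Court of Common Pleas, the Wynfield High Bench — 2 in total.

2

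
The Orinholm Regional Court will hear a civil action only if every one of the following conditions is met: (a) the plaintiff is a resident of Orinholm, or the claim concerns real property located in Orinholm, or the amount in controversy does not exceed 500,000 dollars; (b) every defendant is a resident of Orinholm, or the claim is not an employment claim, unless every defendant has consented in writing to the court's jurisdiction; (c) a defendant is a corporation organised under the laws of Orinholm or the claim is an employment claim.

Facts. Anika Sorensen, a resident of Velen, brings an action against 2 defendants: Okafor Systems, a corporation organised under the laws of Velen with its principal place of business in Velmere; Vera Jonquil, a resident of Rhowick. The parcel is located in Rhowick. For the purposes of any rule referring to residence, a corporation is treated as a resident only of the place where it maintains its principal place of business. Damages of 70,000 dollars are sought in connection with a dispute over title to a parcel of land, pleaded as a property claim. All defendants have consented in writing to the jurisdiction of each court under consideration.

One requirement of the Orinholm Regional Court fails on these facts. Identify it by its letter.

(c)

The Orinholm Regional Court:
  (a) The amount in controversy is $70,000, within the USD 500,000 ceiling, so one alternative holds. Condition met.
  (b) The claim is a property claim, not an employment claim — that alternative is enough. Met.
  (c) The corporate defendant(s) are organised in Velen, not Orinholm; the claim is a property claim, not an employment claim — none of the alternatives is met. Condition not met.
Only condition (c) fails.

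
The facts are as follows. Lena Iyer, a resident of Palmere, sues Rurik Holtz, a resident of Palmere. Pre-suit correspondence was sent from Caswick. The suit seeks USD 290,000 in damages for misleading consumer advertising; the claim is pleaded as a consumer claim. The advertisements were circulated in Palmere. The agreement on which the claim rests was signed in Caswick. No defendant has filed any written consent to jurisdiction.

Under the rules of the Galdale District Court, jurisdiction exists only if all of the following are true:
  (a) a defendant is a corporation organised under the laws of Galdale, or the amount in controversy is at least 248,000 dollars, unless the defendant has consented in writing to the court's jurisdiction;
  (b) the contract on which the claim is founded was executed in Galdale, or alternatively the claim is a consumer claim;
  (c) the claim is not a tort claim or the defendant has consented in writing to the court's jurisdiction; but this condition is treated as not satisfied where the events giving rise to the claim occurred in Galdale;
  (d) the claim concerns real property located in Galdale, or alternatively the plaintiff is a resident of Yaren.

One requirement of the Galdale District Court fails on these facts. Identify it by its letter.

(d)

The Galdale District Court:
  (a) The amount in controversy is 290,000 dollars, which meets the USD 248,000 floor, which satisfies one of the alternatives. Satisfied.
  (b) The claim is a consumer claim — that alternative is enough. Satisfied.
  (c) The claim is a consumer claim, not a tort claim — that alternative is enough. And the carve-out is inapplicable — the operative events occurred in Palmere, not Galdale. Condition met.
  (d) The claim does not concern real property; the plaintiff resides in Palmere, not Yaren — none of the alternatives is met. Condition not met.
Only condition (d) fails.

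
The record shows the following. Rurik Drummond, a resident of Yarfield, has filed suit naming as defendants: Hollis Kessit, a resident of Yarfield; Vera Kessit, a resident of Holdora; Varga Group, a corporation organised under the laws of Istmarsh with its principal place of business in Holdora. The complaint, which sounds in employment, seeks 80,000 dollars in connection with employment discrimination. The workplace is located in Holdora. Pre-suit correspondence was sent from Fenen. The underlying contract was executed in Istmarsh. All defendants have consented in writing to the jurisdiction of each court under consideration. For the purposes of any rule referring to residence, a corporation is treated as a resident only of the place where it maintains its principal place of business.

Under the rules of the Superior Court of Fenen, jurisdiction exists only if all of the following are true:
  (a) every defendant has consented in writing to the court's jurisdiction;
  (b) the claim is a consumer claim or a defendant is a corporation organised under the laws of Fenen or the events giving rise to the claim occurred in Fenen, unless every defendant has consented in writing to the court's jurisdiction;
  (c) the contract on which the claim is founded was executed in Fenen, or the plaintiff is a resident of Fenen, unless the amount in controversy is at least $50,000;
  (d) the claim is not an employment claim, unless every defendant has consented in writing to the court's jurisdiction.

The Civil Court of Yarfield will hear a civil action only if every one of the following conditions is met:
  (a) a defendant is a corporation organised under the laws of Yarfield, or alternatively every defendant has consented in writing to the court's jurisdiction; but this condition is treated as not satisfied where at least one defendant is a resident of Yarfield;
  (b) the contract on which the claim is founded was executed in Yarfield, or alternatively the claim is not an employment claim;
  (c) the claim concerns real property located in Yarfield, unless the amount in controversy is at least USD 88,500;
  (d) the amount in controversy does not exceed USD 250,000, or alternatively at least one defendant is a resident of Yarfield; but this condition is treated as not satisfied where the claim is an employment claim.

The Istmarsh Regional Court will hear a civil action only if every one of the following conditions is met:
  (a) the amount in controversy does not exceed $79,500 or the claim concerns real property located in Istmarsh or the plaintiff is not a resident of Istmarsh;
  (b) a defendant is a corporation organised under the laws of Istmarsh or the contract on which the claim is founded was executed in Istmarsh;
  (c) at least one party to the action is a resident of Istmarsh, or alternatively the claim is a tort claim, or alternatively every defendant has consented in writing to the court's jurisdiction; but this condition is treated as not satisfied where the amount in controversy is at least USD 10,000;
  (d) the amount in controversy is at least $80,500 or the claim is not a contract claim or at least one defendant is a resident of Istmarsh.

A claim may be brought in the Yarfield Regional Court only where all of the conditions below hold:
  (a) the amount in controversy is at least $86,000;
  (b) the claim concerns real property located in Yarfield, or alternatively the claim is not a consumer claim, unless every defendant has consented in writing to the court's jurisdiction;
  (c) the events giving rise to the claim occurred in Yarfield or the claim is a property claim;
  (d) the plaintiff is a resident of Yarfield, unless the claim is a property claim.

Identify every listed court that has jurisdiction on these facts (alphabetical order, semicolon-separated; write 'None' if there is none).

The Superior Court of Fenen:
  (a) Every defendant has filed written consent. Condition met.
  (b) The claim is an employment claim, not a consumer claim; the corporate defendant(s) are organised in Istmarsh, not Fenen; the operative events occurred in Holdora, not Fenen — every alternative fails. However, every defendant has filed written consent, so the 'unless' proviso supplies this condition. Satisfied.
  (c) The contract was executed in Istmarsh, not Fenen; the plaintiff resides in Yarfield, not Fenen — no alternative holds. But the amount in controversy is USD 80,000, which meets the $50,000 floor, and the 'unless' clause therefore excuses the requirement. Condition met.
  (d) The claim is an employment claim. But every defendant has filed written consent, and the 'unless' clause therefore excuses the requirement. Met.
  → Jurisdiction lies.
The Civil Court of Yarfield:
  (a) Every defendant has filed written consent, so one alternative holds. However, Hollis Kessit resides in Yarfield, which falls within the stated exception and so defeats the condition. Not met.
  (b) The contract was executed in Istmarsh, not Yarfield; the claim is an employment claim — none of the alternatives is met. Not met.
  (c) The claim does not concern real property. The proviso offers no rescue either, since the amount in controversy is $80,000, below the 88,500 dollars floor. Fails.
  (d) The amount in controversy is USD 80,000, within the $250,000 ceiling, so one alternative holds. But the claim is an employment claim, triggering the carve-out and defeating this condition. Not satisfied.
  → At least one condition fails; no jurisdiction.
The Istmarsh Regional Court:
  (a) The plaintiff resides in Yarfield, which is not Istmarsh, so this disjunct is met. Met.
  (b) Varga Group is organised under the laws of Istmarsh — that alternative is enough. Condition met.
  (c) Every defendant has filed written consent, which satisfies one of the alternatives. However, the amount in controversy is USD 80,000, which meets the 10,000 dollars floor, which falls within the stated exception and so defeats the condition. Not met.
  (d) The claim is an employment claim, not a contract claim — that alternative is enough. Condition met.
  → Not every requirement is met — no jurisdiction.
The Yarfield Regional Court:
  (a) The amount in controversy is USD 80,000, below the USD 86,000 floor. Not satisfied.
  (b) The claim is an employment claim, not a consumer claim, which satisfies one of the alternatives. Met.
  (c) The operative events occurred in Holdora, not Yarfield; the claim is an employment claim, not a property claim — every alternative fails. Fails.
  (d) The plaintiff resides in Yarfield. Satisfied.
  → At least one condition fails; no jurisdiction.

the Superior Court of Fenen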